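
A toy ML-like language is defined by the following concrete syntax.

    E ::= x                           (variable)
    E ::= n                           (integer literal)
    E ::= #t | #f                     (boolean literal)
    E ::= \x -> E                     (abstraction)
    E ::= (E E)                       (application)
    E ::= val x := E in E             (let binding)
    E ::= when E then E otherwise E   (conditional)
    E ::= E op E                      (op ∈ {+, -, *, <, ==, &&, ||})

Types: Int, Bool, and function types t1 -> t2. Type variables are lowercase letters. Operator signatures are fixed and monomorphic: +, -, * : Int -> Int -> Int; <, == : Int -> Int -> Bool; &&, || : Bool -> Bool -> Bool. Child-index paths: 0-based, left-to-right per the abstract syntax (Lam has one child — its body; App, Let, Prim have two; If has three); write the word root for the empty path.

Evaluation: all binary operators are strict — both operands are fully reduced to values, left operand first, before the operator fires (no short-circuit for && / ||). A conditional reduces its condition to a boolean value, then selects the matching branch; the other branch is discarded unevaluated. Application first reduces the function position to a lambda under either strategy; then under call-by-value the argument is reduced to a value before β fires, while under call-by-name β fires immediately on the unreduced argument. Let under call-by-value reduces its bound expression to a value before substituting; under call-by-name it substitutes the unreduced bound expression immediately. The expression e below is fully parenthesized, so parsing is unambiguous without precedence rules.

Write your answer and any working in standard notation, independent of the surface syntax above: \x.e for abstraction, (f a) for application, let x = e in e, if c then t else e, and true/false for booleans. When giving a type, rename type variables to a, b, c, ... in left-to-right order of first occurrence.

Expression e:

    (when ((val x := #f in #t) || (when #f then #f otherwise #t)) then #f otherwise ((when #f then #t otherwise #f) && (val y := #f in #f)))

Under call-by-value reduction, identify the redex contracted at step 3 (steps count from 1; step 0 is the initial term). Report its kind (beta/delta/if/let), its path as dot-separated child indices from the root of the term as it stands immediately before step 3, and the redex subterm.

Answer: delta at 0 : (true || true)

Working:
step 0: (if ((let x = false in true) || (if false then false else true)) then false else ((if false then true else false) && (let y = false in false)))
step 1: [let@0.0] (if (true || (if false then false else true)) then false else ((if false then true else false) && (let y = false in false)))
step 2: [if@0.1] (if (true || true) then false else ((if false then true else false) && (let y = false in false)))
step 3: [delta@0] (if true then false else ((if false then true else false) && (let y = false in false)))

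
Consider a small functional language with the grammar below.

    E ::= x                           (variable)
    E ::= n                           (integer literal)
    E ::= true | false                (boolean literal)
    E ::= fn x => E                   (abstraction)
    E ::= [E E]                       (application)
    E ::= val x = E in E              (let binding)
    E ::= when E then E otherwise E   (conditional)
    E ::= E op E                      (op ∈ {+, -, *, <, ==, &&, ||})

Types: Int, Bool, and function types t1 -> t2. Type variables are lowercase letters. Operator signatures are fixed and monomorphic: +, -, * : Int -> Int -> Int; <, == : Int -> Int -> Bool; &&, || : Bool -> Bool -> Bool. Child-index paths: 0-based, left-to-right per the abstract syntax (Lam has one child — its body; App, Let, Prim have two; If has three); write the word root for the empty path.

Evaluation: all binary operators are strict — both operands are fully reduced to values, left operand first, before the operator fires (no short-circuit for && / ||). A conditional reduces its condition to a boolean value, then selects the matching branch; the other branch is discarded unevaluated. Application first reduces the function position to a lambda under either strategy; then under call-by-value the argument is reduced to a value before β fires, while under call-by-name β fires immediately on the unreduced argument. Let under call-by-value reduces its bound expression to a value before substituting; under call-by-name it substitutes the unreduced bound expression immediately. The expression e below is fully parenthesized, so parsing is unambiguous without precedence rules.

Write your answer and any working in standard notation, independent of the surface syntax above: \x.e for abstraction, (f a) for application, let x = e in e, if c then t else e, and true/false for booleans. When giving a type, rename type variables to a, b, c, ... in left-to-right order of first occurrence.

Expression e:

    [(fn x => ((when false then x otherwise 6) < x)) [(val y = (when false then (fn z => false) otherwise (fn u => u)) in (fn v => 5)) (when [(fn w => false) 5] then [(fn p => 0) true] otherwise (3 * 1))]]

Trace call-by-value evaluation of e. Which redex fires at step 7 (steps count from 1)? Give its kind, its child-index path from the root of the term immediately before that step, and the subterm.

Derivation:
step 0: ((\x.((if false then x else 6) < x)) ((let y = (if false then (\z.false) else (\u.u)) in (\v.5)) (if ((\w.false) 5) then ((\p.0) true) else (3 * 1))))
step 1: [if@1.0.0] ((\x.((if false then x else 6) < x)) ((let y = (\u.u) in (\v.5)) (if ((\w.false) 5) then ((\p.0) true) else (3 * 1))))
step 2: [let@1.0] ((\x.((if false then x else 6) < x)) ((\v.5) (if ((\w.false) 5) then ((\p.0) true) else (3 * 1))))
step 3: [beta@1.1.0] ((\x.((if false then x else 6) < x)) ((\v.5) (if false then ((\p.0) true) else (3 * 1))))
step 4: [if@1.1] ((\x.((if false then x else 6) < x)) ((\v.5) (3 * 1)))
step 5: [delta@1.1] ((\x.((if false then x else 6) < x)) ((\v.5) 3))
step 6: [beta@1] ((\x.((if false then x else 6) < x)) 5)
step 7: [beta@root] ((if false then 5 else 6) < 5)

Answer: beta at root : ((\x.((if false then x else 6) < x)) 5)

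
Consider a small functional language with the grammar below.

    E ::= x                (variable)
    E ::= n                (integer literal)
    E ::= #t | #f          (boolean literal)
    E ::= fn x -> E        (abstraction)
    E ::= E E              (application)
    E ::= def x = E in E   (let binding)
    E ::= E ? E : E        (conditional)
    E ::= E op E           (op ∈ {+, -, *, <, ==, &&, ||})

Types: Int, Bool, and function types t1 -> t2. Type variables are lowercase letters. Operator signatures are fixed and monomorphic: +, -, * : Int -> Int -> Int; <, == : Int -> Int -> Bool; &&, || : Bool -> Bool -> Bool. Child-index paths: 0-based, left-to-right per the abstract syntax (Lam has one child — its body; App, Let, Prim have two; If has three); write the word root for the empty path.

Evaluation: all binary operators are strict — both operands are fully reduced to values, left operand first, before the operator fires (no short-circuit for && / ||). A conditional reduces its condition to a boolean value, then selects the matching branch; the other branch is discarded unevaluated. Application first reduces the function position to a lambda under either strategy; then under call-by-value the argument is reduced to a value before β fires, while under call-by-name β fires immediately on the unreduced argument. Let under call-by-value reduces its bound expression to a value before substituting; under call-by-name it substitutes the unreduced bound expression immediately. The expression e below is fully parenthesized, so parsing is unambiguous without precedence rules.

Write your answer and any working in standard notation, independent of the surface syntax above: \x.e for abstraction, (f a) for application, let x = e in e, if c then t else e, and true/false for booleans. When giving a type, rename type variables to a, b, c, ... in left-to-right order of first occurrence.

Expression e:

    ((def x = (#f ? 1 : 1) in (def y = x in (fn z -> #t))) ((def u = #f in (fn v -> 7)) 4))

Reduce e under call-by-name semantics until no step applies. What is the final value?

Working:
step 0: ((let x = (if false then 1 else 1) in (let y = x in (\z.true))) ((let u = false in (\v.7)) 4))
step 1: [let@0] ((let y = (if false then 1 else 1) in (\z.true)) ((let u = false in (\v.7)) 4))
step 2: [let@0] ((\z.true) ((let u = false in (\v.7)) 4))
step 3: [beta@root] true

Answer: true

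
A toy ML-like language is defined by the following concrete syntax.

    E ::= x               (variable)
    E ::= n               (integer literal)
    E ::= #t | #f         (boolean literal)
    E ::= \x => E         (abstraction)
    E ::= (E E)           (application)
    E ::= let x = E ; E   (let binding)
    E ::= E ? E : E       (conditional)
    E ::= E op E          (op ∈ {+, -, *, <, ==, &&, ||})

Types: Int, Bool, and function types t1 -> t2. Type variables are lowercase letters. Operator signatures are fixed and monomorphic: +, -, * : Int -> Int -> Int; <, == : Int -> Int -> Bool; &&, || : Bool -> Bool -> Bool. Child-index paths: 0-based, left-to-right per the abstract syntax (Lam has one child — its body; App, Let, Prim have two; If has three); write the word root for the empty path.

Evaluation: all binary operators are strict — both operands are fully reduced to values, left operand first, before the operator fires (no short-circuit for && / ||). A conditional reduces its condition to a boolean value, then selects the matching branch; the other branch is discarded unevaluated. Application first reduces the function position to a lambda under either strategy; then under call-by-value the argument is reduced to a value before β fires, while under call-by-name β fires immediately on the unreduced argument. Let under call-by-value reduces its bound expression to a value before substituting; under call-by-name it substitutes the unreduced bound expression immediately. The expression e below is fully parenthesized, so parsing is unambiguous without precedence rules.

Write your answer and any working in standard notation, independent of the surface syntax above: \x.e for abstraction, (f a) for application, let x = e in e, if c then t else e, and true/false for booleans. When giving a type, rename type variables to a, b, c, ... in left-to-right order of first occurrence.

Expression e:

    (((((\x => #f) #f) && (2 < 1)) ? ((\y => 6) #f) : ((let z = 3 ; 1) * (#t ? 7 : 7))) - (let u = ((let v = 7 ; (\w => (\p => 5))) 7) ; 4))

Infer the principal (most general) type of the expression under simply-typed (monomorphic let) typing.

Trace:
\x._ : a -> Bool
  unify a -> Bool ~ Bool -> b
  unify a ~ Bool
  unify Bool ~ b
_ _ : Bool
  unify Bool ~ Bool
  unify Int ~ Int
  unify Int ~ Int
  unify Bool ~ Bool
  unify Bool ~ Bool
\y._ : c -> Int
  unify c -> Int ~ Bool -> d
  unify c ~ Bool
  unify Int ~ d
_ _ : Int
let z : Int
  unify Int ~ Int
  unify Bool ~ Bool
  unify Int ~ Int
  unify Int ~ Int
  unify Int ~ Int
  unify Int ~ Int
let v : Int
\p._ : f -> Int
\w._ : e -> f -> Int
  unify e -> f -> Int ~ Int -> g
  unify e ~ Int
  unify f -> Int ~ g
_ _ : f -> Int
let u : f -> Int
  unify Int ~ Int

Answer: Int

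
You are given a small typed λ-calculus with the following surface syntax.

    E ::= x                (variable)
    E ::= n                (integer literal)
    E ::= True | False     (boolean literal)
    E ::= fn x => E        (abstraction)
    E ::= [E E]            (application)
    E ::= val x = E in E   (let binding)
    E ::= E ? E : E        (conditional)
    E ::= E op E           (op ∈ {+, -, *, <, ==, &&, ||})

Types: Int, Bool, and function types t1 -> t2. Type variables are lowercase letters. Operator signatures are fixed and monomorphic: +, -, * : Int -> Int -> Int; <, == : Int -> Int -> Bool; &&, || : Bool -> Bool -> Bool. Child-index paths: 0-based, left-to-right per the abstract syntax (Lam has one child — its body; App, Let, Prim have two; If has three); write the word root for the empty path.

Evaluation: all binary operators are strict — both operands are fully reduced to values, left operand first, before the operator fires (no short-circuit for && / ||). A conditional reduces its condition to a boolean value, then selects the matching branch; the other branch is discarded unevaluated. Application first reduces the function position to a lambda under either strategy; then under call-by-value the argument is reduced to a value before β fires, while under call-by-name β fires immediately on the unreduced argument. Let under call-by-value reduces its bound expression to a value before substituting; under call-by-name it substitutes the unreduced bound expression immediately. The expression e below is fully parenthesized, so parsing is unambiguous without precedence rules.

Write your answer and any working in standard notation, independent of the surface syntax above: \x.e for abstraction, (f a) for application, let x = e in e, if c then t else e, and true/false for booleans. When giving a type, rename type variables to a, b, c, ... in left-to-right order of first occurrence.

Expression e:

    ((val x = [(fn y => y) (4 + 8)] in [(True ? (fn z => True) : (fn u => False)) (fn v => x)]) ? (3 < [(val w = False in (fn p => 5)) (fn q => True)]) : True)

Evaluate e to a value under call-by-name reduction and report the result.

Derivation:
step 0: (if (let x = ((\y.y) (4 + 8)) in ((if true then (\z.true) else (\u.false)) (\v.x))) then (3 < ((let w = false in (\p.5)) (\q.true))) else true)
step 1: [let@0] (if ((if true then (\z.true) else (\u.false)) (\v.((\y.y) (4 + 8)))) then (3 < ((let w = false in (\p.5)) (\q.true))) else true)
step 2: [if@0.0] (if ((\z.true) (\v.((\y.y) (4 + 8)))) then (3 < ((let w = false in (\p.5)) (\q.true))) else true)
step 3: [beta@0] (if true then (3 < ((let w = false in (\p.5)) (\q.true))) else true)
step 4: [if@root] (3 < ((let w = false in (\p.5)) (\q.true)))
step 5: [let@1.0] (3 < ((\p.5) (\q.true)))
step 6: [beta@1] (3 < 5)
step 7: [delta@root] true

Answer: true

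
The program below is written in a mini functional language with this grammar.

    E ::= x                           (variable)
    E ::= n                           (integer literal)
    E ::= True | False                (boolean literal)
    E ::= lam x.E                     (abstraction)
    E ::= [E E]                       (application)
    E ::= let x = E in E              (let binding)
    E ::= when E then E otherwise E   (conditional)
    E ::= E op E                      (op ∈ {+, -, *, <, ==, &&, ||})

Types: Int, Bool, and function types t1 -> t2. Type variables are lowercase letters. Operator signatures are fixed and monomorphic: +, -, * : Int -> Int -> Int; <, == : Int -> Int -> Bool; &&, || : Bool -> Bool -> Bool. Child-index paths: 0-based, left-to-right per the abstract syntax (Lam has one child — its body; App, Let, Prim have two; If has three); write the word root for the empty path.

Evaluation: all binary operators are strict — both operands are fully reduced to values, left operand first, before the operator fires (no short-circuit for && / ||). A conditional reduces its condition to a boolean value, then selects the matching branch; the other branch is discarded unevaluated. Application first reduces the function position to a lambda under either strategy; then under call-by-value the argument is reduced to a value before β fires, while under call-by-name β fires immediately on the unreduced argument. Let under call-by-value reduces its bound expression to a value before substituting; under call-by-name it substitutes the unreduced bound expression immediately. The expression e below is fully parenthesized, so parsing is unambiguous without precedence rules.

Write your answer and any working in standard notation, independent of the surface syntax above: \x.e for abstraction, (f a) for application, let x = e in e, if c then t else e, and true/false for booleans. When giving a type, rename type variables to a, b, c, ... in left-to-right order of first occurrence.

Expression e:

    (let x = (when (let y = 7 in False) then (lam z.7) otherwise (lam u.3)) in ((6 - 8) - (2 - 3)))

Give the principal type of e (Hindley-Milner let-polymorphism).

Answer: Int

Derivation:
let y : Int
  unify Bool ~ Bool
\z._ : a -> Int
\u._ : b -> Int
  unify a -> Int ~ b -> Int
  unify a ~ b
  unify Int ~ Int
let x : forall. b -> Int
  unify Int ~ Int
  unify Int ~ Int
  unify Int ~ Int
  unify Int ~ Int
  unify Int ~ Int
  unify Int ~ Int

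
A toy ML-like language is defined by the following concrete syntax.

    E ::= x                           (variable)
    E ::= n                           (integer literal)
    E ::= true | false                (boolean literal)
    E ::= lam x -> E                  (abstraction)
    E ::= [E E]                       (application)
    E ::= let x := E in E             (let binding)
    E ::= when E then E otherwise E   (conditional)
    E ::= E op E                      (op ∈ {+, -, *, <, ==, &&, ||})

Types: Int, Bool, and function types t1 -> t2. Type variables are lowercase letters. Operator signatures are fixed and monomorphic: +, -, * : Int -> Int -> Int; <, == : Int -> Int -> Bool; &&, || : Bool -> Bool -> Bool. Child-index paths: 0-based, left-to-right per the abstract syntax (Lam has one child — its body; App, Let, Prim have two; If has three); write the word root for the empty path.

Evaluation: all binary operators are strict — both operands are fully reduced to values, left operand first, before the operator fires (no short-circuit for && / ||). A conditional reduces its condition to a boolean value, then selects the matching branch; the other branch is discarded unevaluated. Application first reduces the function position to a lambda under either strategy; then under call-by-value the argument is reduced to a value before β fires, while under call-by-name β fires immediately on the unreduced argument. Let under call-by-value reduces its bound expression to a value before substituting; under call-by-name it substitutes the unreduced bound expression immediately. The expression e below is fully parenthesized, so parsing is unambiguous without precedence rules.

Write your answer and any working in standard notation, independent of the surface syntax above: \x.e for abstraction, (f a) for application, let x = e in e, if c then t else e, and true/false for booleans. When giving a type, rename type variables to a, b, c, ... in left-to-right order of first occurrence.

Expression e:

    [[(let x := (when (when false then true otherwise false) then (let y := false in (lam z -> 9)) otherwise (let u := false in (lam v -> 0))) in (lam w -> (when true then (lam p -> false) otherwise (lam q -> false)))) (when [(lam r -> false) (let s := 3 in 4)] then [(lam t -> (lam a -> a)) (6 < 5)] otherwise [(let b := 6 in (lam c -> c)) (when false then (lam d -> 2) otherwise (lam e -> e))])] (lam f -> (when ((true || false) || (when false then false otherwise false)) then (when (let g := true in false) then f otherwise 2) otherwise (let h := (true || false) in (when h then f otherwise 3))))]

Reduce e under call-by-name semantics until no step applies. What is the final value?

Answer: false

Derivation:
step 0: (((let x = (if (if false then true else false) then (let y = false in (\z.9)) else (let u = false in (\v.0))) in (\w.(if true then (\p.false) else (\q.false)))) (if ((\r.false) (let s = 3 in 4)) then ((\t.(\a.a)) (6 < 5)) else ((let b = 6 in (\c.c)) (if false then (\d.2) else (\e.e))))) (\f.(if ((true || false) || (if false then false else false)) then (if (let g = true in false) then f else 2) else (let h = (true || false) in (if h then f else 3)))))
step 1: [let@0.0] (((\w.(if true then (\p.false) else (\q.false))) (if ((\r.false) (let s = 3 in 4)) then ((\t.(\a.a)) (6 < 5)) else ((let b = 6 in (\c.c)) (if false then (\d.2) else (\e.e))))) (\f.(if ((true || false) || (if false then false else false)) then (if (let g = true in false) then f else 2) else (let h = (true || false) in (if h then f else 3)))))
step 2: [beta@0] ((if true then (\p.false) else (\q.false)) (\f.(if ((true || false) || (if false then false else false)) then (if (let g = true in false) then f else 2) else (let h = (true || false) in (if h then f else 3)))))
step 3: [if@0] ((\p.false) (\f.(if ((true || false) || (if false then false else false)) then (if (let g = true in false) then f else 2) else (let h = (true || false) in (if h then f else 3)))))
step 4: [beta@root] false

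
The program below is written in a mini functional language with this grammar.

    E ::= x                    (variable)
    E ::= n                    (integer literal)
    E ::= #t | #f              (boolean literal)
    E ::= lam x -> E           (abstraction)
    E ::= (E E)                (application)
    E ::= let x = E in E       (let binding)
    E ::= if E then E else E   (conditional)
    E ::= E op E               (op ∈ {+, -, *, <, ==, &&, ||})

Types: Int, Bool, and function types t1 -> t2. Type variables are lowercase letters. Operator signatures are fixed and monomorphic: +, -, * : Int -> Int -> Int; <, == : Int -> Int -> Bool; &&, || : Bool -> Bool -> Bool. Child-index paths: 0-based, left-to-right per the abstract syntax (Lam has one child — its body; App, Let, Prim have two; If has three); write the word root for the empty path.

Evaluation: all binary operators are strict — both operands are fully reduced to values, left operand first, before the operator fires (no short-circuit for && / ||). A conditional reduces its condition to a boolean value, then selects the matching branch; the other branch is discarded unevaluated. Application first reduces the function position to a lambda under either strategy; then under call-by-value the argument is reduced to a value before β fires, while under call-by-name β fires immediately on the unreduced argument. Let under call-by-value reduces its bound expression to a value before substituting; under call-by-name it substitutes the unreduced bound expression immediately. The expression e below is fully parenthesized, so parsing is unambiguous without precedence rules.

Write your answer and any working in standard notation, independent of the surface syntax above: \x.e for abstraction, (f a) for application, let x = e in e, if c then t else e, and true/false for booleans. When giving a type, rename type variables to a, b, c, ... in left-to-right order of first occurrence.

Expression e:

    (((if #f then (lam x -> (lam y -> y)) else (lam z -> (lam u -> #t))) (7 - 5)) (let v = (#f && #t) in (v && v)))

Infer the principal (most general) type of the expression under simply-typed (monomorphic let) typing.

Working:
  unify Bool ~ Bool
y : b
\y._ : b -> b
\x._ : a -> b -> b
\u._ : d -> Bool
\z._ : c -> d -> Bool
  unify a -> b -> b ~ c -> d -> Bool
  unify a ~ c
  unify b -> b ~ d -> Bool
  unify b ~ d
  unify d ~ Bool
  unify Int ~ Int
  unify Int ~ Int
  unify c -> Bool -> Bool ~ Int -> e
  unify c ~ Int
  unify Bool -> Bool ~ e
_ _ : Bool -> Bool
  unify Bool ~ Bool
  unify Bool ~ Bool
let v : Bool
v : Bool
  unify Bool ~ Bool
v : Bool
  unify Bool ~ Bool
  unify Bool -> Bool ~ Bool -> f
  unify Bool ~ Bool
  unify Bool ~ f
_ _ : Bool

Answer: Bool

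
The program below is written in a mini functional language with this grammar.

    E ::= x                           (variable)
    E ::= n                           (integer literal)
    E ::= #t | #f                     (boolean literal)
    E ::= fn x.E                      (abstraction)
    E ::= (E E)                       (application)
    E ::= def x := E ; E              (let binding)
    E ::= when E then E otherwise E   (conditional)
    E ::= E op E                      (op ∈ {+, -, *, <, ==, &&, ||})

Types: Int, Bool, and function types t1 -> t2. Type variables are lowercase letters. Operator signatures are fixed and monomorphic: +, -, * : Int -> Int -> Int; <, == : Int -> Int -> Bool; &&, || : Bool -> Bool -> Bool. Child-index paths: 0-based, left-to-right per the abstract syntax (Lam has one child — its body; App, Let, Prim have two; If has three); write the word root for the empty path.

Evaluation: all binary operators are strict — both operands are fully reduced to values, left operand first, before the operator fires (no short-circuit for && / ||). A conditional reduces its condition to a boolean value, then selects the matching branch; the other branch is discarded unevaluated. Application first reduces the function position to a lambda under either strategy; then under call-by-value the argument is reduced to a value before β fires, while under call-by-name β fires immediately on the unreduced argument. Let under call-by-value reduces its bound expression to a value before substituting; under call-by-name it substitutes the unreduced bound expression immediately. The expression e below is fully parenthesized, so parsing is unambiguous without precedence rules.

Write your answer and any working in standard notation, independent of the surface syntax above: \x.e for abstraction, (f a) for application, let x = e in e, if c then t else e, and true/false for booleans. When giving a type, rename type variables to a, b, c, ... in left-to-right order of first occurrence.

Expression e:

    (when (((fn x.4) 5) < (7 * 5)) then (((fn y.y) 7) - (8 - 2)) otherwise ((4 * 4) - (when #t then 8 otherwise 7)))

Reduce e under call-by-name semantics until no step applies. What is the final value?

Answer: 1

Derivation:
step 0: (if (((\x.4) 5) < (7 * 5)) then (((\y.y) 7) - (8 - 2)) else ((4 * 4) - (if true then 8 else 7)))
step 1: [beta@0.0] (if (4 < (7 * 5)) then (((\y.y) 7) - (8 - 2)) else ((4 * 4) - (if true then 8 else 7)))
step 2: [delta@0.1] (if (4 < 35) then (((\y.y) 7) - (8 - 2)) else ((4 * 4) - (if true then 8 else 7)))
step 3: [delta@0] (if true then (((\y.y) 7) - (8 - 2)) else ((4 * 4) - (if true then 8 else 7)))
step 4: [if@root] (((\y.y) 7) - (8 - 2))
step 5: [beta@0] (7 - (8 - 2))
step 6: [delta@1] (7 - 6)
step 7: [delta@root] 1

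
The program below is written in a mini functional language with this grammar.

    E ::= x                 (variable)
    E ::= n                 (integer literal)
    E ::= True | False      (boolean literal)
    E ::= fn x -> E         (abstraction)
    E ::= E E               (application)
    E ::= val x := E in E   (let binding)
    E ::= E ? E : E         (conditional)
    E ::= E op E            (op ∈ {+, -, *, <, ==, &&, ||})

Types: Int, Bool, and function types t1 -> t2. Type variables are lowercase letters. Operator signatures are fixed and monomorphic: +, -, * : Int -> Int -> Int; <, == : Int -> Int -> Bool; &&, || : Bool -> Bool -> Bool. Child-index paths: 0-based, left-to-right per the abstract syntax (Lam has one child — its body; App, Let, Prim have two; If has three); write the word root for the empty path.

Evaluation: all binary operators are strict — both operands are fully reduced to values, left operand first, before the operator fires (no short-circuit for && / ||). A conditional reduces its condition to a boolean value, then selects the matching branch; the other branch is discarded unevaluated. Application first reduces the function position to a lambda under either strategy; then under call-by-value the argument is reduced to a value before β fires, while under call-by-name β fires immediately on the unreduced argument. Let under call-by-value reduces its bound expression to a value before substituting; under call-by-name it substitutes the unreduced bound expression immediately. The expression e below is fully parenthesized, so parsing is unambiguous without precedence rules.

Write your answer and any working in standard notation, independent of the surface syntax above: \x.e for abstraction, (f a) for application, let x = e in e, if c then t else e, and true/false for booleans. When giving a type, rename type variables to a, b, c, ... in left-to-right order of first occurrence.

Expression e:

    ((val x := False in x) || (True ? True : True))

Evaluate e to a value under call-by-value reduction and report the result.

Answer: true

Derivation:
step 0: ((let x = false in x) || (if true then true else true))
step 1: [let@0] (false || (if true then true else true))
step 2: [if@1] (false || true)
step 3: [delta@root] true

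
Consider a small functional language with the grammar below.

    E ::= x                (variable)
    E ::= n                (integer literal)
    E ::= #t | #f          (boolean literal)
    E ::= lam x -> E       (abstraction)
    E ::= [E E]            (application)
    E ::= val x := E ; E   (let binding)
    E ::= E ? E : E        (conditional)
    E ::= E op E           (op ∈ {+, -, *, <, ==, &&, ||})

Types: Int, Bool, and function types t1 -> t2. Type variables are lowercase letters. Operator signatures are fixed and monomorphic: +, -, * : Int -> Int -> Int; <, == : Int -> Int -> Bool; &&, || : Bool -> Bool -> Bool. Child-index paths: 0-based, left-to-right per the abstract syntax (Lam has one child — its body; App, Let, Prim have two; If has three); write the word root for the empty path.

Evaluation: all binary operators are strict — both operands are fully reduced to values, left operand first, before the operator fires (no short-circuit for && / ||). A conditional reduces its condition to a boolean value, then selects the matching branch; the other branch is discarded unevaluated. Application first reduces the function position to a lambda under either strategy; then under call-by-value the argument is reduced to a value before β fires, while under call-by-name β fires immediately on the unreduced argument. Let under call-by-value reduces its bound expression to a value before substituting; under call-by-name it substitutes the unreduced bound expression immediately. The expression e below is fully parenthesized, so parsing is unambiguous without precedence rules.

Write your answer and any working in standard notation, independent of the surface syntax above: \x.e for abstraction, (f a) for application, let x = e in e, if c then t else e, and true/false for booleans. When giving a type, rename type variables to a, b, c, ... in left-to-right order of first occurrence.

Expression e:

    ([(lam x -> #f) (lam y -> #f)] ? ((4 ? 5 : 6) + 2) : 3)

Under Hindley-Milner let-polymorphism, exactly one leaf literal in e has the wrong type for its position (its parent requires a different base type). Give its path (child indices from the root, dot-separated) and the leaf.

Answer: 1.0.0 : 4

Derivation:
\x._ : a -> Bool
\y._ : b -> Bool
  unify a -> Bool ~ (b -> Bool) -> c
  unify a ~ b -> Bool
  unify Bool ~ c
_ _ : Bool
  unify Bool ~ Bool
  unify Int ~ Bool
  FAIL: mismatch Int ~ Bool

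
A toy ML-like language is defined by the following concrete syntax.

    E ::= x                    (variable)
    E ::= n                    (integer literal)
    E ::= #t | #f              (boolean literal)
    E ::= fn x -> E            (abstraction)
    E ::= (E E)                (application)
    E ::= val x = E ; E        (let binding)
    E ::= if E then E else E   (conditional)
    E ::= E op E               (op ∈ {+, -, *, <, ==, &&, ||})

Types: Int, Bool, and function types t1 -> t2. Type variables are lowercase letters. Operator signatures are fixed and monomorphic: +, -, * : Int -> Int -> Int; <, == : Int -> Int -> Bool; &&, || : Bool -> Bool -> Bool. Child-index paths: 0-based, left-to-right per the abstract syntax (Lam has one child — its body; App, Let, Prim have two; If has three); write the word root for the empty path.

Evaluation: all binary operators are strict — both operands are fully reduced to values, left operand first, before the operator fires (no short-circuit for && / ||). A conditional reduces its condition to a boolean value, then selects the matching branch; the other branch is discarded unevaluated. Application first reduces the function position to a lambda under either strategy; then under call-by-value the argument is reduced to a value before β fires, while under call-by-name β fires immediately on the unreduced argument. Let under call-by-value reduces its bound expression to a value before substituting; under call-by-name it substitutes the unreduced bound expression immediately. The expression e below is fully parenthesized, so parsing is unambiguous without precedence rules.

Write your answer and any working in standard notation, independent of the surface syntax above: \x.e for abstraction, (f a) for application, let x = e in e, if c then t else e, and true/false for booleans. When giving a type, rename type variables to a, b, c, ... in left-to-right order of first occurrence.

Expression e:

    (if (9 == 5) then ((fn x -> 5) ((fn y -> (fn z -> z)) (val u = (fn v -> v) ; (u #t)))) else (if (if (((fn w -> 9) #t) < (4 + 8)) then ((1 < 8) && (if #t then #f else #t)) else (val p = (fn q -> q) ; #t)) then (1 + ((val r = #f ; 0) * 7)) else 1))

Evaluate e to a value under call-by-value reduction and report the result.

Trace:
step 0: (if (9 == 5) then ((\x.5) ((\y.(\z.z)) (let u = (\v.v) in (u true)))) else (if (if (((\w.9) true) < (4 + 8)) then ((1 < 8) && (if true then false else true)) else (let p = (\q.q) in true)) then (1 + ((let r = false in 0) * 7)) else 1))
step 1: [delta@0] (if false then ((\x.5) ((\y.(\z.z)) (let u = (\v.v) in (u true)))) else (if (if (((\w.9) true) < (4 + 8)) then ((1 < 8) && (if true then false else true)) else (let p = (\q.q) in true)) then (1 + ((let r = false in 0) * 7)) else 1))
step 2: [if@root] (if (if (((\w.9) true) < (4 + 8)) then ((1 < 8) && (if true then false else true)) else (let p = (\q.q) in true)) then (1 + ((let r = false in 0) * 7)) else 1)
step 3: [beta@0.0.0] (if (if (9 < (4 + 8)) then ((1 < 8) && (if true then false else true)) else (let p = (\q.q) in true)) then (1 + ((let r = false in 0) * 7)) else 1)
step 4: [delta@0.0.1] (if (if (9 < 12) then ((1 < 8) && (if true then false else true)) else (let p = (\q.q) in true)) then (1 + ((let r = false in 0) * 7)) else 1)
step 5: [delta@0.0] (if (if true then ((1 < 8) && (if true then false else true)) else (let p = (\q.q) in true)) then (1 + ((let r = false in 0) * 7)) else 1)
step 6: [if@0] (if ((1 < 8) && (if true then false else true)) then (1 + ((let r = false in 0) * 7)) else 1)
step 7: [delta@0.0] (if (true && (if true then false else true)) then (1 + ((let r = false in 0) * 7)) else 1)
step 8: [if@0.1] (if (true && false) then (1 + ((let r = false in 0) * 7)) else 1)
step 9: [delta@0] (if false then (1 + ((let r = false in 0) * 7)) else 1)
step 10: [if@root] 1

Answer: 1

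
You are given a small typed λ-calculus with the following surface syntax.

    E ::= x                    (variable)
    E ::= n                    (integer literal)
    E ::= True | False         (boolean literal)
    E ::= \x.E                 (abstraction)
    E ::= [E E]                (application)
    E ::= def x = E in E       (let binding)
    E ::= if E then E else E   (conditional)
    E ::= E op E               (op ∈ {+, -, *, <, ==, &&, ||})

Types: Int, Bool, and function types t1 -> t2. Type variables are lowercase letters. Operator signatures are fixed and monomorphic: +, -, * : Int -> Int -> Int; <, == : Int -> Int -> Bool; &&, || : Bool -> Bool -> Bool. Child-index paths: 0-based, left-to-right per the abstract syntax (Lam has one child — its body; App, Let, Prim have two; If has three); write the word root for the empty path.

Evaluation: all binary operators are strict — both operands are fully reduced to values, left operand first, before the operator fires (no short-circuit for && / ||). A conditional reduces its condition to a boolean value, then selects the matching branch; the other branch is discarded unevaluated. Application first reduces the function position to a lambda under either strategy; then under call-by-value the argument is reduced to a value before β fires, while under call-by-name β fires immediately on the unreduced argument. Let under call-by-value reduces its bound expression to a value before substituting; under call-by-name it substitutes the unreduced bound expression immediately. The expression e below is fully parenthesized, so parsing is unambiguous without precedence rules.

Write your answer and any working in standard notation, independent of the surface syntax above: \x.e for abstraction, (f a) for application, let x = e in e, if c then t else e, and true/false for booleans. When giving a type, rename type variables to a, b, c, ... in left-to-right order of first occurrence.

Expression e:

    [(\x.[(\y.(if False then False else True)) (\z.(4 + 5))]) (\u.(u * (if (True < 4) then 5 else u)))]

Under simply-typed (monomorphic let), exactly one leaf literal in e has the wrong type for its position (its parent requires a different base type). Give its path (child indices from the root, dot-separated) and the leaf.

Answer: 1.0.1.0.0 : true

Derivation:
  unify Bool ~ Bool
  unify Bool ~ Bool
\y._ : b -> Bool
  unify Int ~ Int
  unify Int ~ Int
\z._ : c -> Int
  unify b -> Bool ~ (c -> Int) -> d
  unify b ~ c -> Int
  unify Bool ~ d
_ _ : Bool
\x._ : a -> Bool
u : e
  unify e ~ Int
  unify Bool ~ Int
  FAIL: mismatch Bool ~ Int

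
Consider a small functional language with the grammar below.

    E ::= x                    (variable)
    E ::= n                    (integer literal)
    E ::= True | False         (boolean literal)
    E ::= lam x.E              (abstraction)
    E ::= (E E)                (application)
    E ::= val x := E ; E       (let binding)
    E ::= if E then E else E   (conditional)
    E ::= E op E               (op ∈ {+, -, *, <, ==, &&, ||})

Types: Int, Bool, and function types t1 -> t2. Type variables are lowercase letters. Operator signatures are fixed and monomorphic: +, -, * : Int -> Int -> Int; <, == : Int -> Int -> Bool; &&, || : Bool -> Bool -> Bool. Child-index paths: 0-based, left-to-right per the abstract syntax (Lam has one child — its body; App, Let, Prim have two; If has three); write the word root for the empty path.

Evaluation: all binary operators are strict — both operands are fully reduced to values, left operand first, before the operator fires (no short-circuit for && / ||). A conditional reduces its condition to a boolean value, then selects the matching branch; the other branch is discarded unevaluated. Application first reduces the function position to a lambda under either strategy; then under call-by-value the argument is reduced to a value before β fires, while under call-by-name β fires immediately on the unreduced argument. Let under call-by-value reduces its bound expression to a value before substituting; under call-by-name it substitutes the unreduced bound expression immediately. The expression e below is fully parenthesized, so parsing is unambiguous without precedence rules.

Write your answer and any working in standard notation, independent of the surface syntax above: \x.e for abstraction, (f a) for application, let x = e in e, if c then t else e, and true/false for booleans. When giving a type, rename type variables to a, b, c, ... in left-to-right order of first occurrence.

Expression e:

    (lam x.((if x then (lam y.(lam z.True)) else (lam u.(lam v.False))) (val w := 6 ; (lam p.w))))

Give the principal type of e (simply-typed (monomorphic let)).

Working:
x : a
  unify a ~ Bool
\z._ : c -> Bool
\y._ : b -> c -> Bool
\v._ : e -> Bool
\u._ : d -> e -> Bool
  unify b -> c -> Bool ~ d -> e -> Bool
  unify b ~ d
  unify c -> Bool ~ e -> Bool
  unify c ~ e
  unify Bool ~ Bool
let w : Int
w : Int
\p._ : f -> Int
  unify d -> e -> Bool ~ (f -> Int) -> g
  unify d ~ f -> Int
  unify e -> Bool ~ g
_ _ : e -> Bool
\x._ : Bool -> e -> Bool

Answer: Bool -> a -> Bool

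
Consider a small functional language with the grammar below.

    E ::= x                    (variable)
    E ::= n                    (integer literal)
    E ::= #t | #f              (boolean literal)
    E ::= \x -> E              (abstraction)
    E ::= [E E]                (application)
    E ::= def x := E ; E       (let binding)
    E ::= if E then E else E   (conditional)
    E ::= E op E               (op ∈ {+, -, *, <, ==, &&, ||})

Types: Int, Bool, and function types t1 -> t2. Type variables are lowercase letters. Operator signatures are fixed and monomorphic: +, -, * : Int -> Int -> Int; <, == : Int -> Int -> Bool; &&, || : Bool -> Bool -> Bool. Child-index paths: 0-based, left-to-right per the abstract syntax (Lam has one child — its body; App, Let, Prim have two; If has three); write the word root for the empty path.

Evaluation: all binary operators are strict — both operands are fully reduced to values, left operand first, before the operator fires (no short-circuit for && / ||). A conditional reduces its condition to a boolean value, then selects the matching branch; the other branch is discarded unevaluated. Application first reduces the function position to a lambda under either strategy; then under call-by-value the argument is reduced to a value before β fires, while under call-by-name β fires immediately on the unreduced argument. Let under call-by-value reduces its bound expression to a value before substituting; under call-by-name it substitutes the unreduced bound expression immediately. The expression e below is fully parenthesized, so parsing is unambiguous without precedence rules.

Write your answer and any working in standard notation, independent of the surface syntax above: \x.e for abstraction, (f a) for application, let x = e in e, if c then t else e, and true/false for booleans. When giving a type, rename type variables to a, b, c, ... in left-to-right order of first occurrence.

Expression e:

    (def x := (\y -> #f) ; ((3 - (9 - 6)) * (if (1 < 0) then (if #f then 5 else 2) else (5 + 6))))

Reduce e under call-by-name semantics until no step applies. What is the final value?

Trace:
step 0: (let x = (\y.false) in ((3 - (9 - 6)) * (if (1 < 0) then (if false then 5 else 2) else (5 + 6))))
step 1: [let@root] ((3 - (9 - 6)) * (if (1 < 0) then (if false then 5 else 2) else (5 + 6)))
step 2: [delta@0.1] ((3 - 3) * (if (1 < 0) then (if false then 5 else 2) else (5 + 6)))
step 3: [delta@0] (0 * (if (1 < 0) then (if false then 5 else 2) else (5 + 6)))
step 4: [delta@1.0] (0 * (if false then (if false then 5 else 2) else (5 + 6)))
step 5: [if@1] (0 * (5 + 6))
step 6: [delta@1] (0 * 11)
step 7: [delta@root] 0

Answer: 0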